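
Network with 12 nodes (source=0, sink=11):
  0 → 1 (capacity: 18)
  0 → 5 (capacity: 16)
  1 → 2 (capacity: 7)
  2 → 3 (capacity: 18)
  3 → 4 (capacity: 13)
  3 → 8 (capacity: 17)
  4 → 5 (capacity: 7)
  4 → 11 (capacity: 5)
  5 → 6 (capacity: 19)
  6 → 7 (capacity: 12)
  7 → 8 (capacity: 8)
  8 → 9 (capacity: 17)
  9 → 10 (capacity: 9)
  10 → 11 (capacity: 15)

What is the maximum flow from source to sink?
Maximum flow = 14

Max flow: 14

Flow assignment:
  0 → 1: 6/18
  0 → 5: 8/16
  1 → 2: 6/7
  2 → 3: 6/18
  3 → 4: 5/13
  3 → 8: 1/17
  4 → 11: 5/5
  5 → 6: 8/19
  6 → 7: 8/12
  7 → 8: 8/8
  8 → 9: 9/17
  9 → 10: 9/9
  10 → 11: 9/15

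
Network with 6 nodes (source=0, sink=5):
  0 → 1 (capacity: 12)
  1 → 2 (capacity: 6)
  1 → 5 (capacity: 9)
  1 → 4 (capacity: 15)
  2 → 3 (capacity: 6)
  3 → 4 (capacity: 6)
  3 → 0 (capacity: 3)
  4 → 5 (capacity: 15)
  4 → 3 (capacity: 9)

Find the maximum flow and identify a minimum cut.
Max flow = 12, Min cut edges: (0,1)

Maximum flow: 12
Minimum cut: (0,1)
Partition: S = [0], T = [1, 2, 3, 4, 5]

Max-flow min-cut theorem verified: both equal 12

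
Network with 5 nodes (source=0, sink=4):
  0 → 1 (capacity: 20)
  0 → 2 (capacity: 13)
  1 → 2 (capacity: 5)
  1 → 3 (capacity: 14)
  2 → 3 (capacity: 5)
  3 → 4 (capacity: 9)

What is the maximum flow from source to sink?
Maximum flow = 9

Max flow: 9

Flow assignment:
  0 → 1: 9/20
  1 → 2: 5/5
  1 → 3: 4/14
  2 → 3: 5/5
  3 → 4: 9/9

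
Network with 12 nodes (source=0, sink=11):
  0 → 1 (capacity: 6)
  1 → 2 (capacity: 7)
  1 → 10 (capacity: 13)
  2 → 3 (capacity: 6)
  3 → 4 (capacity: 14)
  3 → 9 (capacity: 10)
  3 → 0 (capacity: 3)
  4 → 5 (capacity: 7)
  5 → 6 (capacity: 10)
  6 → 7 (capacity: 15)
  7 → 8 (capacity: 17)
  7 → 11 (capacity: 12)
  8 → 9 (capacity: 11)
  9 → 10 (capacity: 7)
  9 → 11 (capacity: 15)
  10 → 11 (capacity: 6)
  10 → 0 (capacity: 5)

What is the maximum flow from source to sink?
Maximum flow = 6

Max flow: 6

Flow assignment:
  0 → 1: 6/6
  1 → 10: 6/13
  10 → 11: 6/6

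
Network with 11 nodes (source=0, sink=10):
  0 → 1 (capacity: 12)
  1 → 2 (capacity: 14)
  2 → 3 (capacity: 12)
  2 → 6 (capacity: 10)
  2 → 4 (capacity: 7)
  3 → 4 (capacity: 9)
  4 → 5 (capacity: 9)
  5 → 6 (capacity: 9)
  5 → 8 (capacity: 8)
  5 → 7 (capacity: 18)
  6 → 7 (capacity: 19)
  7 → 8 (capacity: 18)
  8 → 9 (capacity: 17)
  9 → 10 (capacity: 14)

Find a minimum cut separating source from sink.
Min cut value = 12, edges: (0,1)

Min cut value: 12
Partition: S = [0], T = [1, 2, 3, 4, 5, 6, 7, 8, 9, 10]
Cut edges: (0,1)

By max-flow min-cut theorem, max flow = min cut = 12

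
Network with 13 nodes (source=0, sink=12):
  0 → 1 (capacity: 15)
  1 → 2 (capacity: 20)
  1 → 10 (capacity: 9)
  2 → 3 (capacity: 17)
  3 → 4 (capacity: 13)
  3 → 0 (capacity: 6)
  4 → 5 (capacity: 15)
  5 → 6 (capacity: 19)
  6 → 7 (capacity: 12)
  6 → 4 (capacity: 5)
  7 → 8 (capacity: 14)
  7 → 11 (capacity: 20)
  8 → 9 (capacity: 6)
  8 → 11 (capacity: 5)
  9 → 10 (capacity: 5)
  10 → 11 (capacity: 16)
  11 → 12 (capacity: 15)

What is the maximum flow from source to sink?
Maximum flow = 15

Max flow: 15

Flow assignment:
  0 → 1: 15/15
  1 → 2: 6/20
  1 → 10: 9/9
  2 → 3: 6/17
  3 → 4: 6/13
  4 → 5: 6/15
  5 → 6: 6/19
  6 → 7: 6/12
  7 → 11: 6/20
  10 → 11: 9/16
  11 → 12: 15/15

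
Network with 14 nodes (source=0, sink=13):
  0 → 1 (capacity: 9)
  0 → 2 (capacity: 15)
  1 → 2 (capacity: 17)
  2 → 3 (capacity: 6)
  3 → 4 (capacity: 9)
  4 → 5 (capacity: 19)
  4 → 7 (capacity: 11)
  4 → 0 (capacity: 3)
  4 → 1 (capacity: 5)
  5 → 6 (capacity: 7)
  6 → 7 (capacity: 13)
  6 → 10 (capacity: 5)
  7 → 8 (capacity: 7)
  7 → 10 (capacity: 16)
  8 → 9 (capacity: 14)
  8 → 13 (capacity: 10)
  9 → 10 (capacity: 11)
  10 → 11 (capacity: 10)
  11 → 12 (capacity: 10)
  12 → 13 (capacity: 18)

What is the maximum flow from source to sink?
Maximum flow = 6

Max flow: 6

Flow assignment:
  0 → 2: 6/15
  2 → 3: 6/6
  3 → 4: 6/9
  4 → 7: 6/11
  7 → 8: 6/7
  8 → 13: 6/10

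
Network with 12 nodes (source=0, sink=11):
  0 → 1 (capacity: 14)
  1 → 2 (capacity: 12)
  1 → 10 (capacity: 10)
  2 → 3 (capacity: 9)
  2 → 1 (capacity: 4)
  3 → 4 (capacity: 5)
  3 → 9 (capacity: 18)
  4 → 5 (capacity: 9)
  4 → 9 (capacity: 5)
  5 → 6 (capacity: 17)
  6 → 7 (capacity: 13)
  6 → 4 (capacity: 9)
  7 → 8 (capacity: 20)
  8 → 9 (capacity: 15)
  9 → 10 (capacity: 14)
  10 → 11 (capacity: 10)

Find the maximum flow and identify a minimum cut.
Max flow = 10, Min cut edges: (10,11)

Maximum flow: 10
Minimum cut: (10,11)
Partition: S = [0, 1, 2, 3, 4, 5, 6, 7, 8, 9, 10], T = [11]

Max-flow min-cut theorem verified: both equal 10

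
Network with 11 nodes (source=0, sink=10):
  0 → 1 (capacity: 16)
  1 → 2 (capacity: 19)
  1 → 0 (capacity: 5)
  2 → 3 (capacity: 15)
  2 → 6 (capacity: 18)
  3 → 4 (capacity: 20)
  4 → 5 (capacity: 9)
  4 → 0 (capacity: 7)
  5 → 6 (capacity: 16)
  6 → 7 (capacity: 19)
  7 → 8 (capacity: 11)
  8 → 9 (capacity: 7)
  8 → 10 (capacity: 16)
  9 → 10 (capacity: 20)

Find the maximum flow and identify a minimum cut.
Max flow = 11, Min cut edges: (7,8)

Maximum flow: 11
Minimum cut: (7,8)
Partition: S = [0, 1, 2, 3, 4, 5, 6, 7], T = [8, 9, 10]

Max-flow min-cut theorem verified: both equal 11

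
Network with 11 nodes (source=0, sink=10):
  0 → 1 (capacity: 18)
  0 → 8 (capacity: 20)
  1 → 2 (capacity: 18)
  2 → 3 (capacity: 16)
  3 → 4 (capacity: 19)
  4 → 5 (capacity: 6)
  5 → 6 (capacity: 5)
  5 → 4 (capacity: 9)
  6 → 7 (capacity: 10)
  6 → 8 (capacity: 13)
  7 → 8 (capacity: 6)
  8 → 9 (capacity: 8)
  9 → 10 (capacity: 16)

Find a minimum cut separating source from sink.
Min cut value = 8, edges: (8,9)

Min cut value: 8
Partition: S = [0, 1, 2, 3, 4, 5, 6, 7, 8], T = [9, 10]
Cut edges: (8,9)

By max-flow min-cut theorem, max flow = min cut = 8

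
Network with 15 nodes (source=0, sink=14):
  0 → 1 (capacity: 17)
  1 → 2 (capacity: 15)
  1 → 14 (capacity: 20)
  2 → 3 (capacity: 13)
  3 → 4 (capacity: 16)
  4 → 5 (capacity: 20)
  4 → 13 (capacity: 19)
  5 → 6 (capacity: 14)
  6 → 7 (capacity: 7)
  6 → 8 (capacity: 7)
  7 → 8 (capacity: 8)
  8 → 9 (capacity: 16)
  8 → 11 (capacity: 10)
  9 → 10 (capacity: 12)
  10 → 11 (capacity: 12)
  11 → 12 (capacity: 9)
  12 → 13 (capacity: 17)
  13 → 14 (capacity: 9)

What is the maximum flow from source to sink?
Maximum flow = 17

Max flow: 17

Flow assignment:
  0 → 1: 17/17
  1 → 14: 17/20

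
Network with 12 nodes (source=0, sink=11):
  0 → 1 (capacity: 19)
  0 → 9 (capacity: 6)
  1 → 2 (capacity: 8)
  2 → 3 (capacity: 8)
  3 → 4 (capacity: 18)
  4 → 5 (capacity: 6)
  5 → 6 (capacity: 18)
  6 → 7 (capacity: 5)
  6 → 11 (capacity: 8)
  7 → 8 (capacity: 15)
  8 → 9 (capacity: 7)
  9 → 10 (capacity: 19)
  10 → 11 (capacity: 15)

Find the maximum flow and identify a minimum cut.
Max flow = 12, Min cut edges: (0,9), (4,5)

Maximum flow: 12
Minimum cut: (0,9), (4,5)
Partition: S = [0, 1, 2, 3, 4], T = [5, 6, 7, 8, 9, 10, 11]

Max-flow min-cut theorem verified: both equal 12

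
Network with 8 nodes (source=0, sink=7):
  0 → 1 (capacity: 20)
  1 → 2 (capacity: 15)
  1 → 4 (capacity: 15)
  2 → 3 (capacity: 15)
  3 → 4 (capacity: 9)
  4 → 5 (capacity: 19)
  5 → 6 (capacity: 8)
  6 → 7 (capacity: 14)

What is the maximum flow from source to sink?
Maximum flow = 8

Max flow: 8

Flow assignment:
  0 → 1: 8/20
  1 → 2: 5/15
  1 → 4: 3/15
  2 → 3: 5/15
  3 → 4: 5/9
  4 → 5: 8/19
  5 → 6: 8/8
  6 → 7: 8/14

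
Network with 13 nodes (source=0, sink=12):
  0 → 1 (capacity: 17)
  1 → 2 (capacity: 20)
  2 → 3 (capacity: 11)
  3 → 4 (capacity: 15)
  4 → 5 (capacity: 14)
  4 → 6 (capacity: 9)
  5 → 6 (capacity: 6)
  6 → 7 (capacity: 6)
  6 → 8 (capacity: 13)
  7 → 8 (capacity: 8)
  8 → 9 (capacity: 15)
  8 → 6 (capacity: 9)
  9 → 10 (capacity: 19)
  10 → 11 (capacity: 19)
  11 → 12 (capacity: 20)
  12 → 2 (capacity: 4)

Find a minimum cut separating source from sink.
Min cut value = 11, edges: (2,3)

Min cut value: 11
Partition: S = [0, 1, 2], T = [3, 4, 5, 6, 7, 8, 9, 10, 11, 12]
Cut edges: (2,3)

By max-flow min-cut theorem, max flow = min cut = 11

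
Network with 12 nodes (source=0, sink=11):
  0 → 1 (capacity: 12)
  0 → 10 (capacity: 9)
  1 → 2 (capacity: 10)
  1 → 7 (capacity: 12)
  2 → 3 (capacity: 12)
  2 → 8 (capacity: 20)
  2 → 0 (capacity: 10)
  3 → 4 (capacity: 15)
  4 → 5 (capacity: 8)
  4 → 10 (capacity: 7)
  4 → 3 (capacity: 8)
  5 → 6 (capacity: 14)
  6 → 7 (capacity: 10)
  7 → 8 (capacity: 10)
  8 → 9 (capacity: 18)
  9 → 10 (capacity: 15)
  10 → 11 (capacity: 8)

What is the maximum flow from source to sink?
Maximum flow = 8

Max flow: 8

Flow assignment:
  0 → 1: 12/12
  1 → 2: 10/10
  1 → 7: 2/12
  2 → 3: 3/12
  2 → 8: 3/20
  2 → 0: 4/10
  3 → 4: 3/15
  4 → 10: 3/7
  7 → 8: 2/10
  8 → 9: 5/18
  9 → 10: 5/15
  10 → 11: 8/8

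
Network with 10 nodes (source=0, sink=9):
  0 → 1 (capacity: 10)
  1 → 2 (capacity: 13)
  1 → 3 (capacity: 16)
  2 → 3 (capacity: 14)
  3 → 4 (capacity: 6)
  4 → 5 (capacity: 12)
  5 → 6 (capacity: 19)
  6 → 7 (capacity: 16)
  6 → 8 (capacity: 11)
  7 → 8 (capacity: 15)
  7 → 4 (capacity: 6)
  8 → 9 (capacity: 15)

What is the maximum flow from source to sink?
Maximum flow = 6

Max flow: 6

Flow assignment:
  0 → 1: 6/10
  1 → 3: 6/16
  3 → 4: 6/6
  4 → 5: 6/12
  5 → 6: 6/19
  6 → 8: 6/11
  8 → 9: 6/15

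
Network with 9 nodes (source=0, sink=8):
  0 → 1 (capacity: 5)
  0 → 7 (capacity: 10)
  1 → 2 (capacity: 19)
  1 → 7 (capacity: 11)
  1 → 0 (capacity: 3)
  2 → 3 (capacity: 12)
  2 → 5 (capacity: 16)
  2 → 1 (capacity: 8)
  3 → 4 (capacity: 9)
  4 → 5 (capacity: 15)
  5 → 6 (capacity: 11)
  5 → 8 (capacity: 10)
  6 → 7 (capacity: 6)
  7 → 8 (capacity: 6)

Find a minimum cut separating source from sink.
Min cut value = 11, edges: (0,1), (7,8)

Min cut value: 11
Partition: S = [0, 6, 7], T = [1, 2, 3, 4, 5, 8]
Cut edges: (0,1), (7,8)

By max-flow min-cut theorem, max flow = min cut = 11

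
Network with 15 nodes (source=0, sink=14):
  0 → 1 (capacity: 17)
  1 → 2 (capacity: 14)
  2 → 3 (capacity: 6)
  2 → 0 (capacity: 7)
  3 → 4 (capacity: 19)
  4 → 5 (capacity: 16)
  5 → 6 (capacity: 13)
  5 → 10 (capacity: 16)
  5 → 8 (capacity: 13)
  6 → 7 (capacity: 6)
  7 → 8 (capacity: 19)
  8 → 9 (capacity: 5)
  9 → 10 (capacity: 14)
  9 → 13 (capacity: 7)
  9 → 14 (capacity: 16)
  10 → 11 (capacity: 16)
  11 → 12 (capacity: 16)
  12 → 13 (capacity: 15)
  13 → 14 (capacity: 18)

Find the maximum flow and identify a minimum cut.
Max flow = 6, Min cut edges: (2,3)

Maximum flow: 6
Minimum cut: (2,3)
Partition: S = [0, 1, 2], T = [3, 4, 5, 6, 7, 8, 9, 10, 11, 12, 13, 14]

Max-flow min-cut theorem verified: both equal 6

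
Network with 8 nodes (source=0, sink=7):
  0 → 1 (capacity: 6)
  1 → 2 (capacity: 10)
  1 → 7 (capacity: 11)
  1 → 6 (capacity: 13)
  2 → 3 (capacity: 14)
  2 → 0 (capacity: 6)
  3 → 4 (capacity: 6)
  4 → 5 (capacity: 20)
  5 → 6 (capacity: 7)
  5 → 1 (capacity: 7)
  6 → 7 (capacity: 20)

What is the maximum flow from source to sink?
Maximum flow = 6

Max flow: 6

Flow assignment:
  0 → 1: 6/6
  1 → 7: 6/11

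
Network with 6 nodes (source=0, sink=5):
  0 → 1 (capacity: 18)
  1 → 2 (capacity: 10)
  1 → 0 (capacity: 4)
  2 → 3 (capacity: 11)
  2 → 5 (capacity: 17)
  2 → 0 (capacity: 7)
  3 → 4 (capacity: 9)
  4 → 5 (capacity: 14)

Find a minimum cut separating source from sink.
Min cut value = 10, edges: (1,2)

Min cut value: 10
Partition: S = [0, 1], T = [2, 3, 4, 5]
Cut edges: (1,2)

By max-flow min-cut theorem, max flow = min cut = 10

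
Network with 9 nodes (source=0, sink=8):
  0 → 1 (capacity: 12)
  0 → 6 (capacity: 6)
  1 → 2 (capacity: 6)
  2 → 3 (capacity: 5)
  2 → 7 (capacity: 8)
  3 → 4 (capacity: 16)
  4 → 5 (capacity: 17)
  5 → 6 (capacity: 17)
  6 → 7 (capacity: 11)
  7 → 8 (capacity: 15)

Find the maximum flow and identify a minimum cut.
Max flow = 12, Min cut edges: (0,6), (1,2)

Maximum flow: 12
Minimum cut: (0,6), (1,2)
Partition: S = [0, 1], T = [2, 3, 4, 5, 6, 7, 8]

Max-flow min-cut theorem verified: both equal 12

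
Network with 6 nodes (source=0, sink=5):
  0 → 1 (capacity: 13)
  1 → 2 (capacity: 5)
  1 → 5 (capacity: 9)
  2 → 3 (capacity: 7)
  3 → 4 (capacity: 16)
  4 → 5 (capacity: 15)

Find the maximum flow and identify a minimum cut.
Max flow = 13, Min cut edges: (0,1)

Maximum flow: 13
Minimum cut: (0,1)
Partition: S = [0], T = [1, 2, 3, 4, 5]

Max-flow min-cut theorem verified: both equal 13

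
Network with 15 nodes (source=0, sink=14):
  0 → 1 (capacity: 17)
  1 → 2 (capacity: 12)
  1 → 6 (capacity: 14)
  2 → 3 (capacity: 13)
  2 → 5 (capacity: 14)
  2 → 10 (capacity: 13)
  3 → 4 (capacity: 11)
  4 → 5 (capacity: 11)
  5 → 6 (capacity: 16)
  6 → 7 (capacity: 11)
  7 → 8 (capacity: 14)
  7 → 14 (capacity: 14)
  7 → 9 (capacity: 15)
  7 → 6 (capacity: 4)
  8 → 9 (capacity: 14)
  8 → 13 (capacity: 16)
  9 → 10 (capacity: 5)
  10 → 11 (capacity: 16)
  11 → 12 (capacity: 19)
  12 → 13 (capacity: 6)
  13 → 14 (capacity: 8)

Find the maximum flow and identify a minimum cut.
Max flow = 17, Min cut edges: (6,7), (12,13)

Maximum flow: 17
Minimum cut: (6,7), (12,13)
Partition: S = [0, 1, 2, 3, 4, 5, 6, 9, 10, 11, 12], T = [7, 8, 13, 14]

Max-flow min-cut theorem verified: both equal 17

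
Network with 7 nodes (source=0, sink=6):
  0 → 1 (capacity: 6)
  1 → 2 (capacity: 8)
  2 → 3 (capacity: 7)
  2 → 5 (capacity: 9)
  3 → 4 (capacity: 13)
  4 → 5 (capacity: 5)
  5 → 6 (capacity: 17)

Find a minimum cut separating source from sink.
Min cut value = 6, edges: (0,1)

Min cut value: 6
Partition: S = [0], T = [1, 2, 3, 4, 5, 6]
Cut edges: (0,1)

By max-flow min-cut theorem, max flow = min cut = 6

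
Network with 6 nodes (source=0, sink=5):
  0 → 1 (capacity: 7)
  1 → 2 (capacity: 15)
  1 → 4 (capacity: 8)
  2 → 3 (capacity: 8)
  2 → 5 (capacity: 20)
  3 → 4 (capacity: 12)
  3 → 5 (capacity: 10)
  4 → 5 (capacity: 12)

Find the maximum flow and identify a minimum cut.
Max flow = 7, Min cut edges: (0,1)

Maximum flow: 7
Minimum cut: (0,1)
Partition: S = [0], T = [1, 2, 3, 4, 5]

Max-flow min-cut theorem verified: both equal 7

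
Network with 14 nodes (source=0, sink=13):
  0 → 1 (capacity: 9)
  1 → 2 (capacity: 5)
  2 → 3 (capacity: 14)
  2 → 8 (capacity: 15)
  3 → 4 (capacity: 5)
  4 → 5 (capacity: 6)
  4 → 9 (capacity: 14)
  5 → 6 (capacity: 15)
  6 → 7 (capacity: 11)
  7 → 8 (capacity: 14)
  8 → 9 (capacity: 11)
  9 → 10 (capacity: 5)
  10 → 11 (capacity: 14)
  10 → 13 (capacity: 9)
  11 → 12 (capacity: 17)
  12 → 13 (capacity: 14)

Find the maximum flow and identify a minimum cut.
Max flow = 5, Min cut edges: (9,10)

Maximum flow: 5
Minimum cut: (9,10)
Partition: S = [0, 1, 2, 3, 4, 5, 6, 7, 8, 9], T = [10, 11, 12, 13]

Max-flow min-cut theorem verified: both equal 5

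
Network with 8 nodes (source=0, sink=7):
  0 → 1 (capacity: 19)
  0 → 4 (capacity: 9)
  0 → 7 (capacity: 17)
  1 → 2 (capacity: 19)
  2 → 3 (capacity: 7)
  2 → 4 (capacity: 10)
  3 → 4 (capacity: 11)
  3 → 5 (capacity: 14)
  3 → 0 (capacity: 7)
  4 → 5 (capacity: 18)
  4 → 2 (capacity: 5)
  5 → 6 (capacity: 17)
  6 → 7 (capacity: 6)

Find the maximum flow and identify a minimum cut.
Max flow = 23, Min cut edges: (0,7), (6,7)

Maximum flow: 23
Minimum cut: (0,7), (6,7)
Partition: S = [0, 1, 2, 3, 4, 5, 6], T = [7]

Max-flow min-cut theorem verified: both equal 23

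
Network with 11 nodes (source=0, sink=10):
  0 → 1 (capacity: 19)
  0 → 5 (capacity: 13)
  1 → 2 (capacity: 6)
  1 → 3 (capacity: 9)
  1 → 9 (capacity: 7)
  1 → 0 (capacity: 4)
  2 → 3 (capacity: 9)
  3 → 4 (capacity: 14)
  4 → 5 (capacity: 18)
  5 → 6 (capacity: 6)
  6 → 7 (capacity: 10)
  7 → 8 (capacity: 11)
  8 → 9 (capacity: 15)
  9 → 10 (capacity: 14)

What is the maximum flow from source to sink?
Maximum flow = 13

Max flow: 13

Flow assignment:
  0 → 1: 7/19
  0 → 5: 6/13
  1 → 9: 7/7
  5 → 6: 6/6
  6 → 7: 6/10
  7 → 8: 6/11
  8 → 9: 6/15
  9 → 10: 13/14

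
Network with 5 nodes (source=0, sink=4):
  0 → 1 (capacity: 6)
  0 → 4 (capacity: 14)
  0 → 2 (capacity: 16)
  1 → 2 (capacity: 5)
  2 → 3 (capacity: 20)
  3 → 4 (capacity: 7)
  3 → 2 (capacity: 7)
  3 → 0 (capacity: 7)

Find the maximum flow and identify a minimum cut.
Max flow = 21, Min cut edges: (0,4), (3,4)

Maximum flow: 21
Minimum cut: (0,4), (3,4)
Partition: S = [0, 1, 2, 3], T = [4]

Max-flow min-cut theorem verified: both equal 21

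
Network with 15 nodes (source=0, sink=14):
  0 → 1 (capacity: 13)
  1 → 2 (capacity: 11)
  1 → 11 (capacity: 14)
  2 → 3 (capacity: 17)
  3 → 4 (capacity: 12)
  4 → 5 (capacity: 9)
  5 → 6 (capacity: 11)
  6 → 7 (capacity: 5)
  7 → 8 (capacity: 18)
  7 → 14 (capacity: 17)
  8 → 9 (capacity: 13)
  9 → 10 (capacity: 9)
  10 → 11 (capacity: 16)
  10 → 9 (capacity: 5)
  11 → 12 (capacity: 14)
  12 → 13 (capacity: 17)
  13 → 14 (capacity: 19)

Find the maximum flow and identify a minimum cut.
Max flow = 13, Min cut edges: (0,1)

Maximum flow: 13
Minimum cut: (0,1)
Partition: S = [0], T = [1, 2, 3, 4, 5, 6, 7, 8, 9, 10, 11, 12, 13, 14]

Max-flow min-cut theorem verified: both equal 13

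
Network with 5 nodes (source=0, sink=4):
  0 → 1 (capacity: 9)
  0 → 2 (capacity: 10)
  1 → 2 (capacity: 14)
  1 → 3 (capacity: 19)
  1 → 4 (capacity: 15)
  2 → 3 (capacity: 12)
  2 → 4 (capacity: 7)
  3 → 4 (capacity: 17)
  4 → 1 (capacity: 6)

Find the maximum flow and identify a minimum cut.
Max flow = 19, Min cut edges: (0,1), (0,2)

Maximum flow: 19
Minimum cut: (0,1), (0,2)
Partition: S = [0], T = [1, 2, 3, 4]

Max-flow min-cut theorem verified: both equal 19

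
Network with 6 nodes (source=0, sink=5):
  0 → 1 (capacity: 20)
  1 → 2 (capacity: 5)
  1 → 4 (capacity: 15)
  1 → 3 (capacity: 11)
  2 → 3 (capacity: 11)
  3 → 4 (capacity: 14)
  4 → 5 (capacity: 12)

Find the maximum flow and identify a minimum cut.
Max flow = 12, Min cut edges: (4,5)

Maximum flow: 12
Minimum cut: (4,5)
Partition: S = [0, 1, 2, 3, 4], T = [5]

Max-flow min-cut theorem verified: both equal 12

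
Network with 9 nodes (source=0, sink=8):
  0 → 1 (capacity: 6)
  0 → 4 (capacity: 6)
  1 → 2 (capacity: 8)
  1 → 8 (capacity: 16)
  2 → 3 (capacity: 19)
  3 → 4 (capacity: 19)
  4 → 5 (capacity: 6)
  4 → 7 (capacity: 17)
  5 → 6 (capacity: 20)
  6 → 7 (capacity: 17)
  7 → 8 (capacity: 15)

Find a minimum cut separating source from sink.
Min cut value = 12, edges: (0,1), (0,4)

Min cut value: 12
Partition: S = [0], T = [1, 2, 3, 4, 5, 6, 7, 8]
Cut edges: (0,1), (0,4)

By max-flow min-cut theorem, max flow = min cut = 12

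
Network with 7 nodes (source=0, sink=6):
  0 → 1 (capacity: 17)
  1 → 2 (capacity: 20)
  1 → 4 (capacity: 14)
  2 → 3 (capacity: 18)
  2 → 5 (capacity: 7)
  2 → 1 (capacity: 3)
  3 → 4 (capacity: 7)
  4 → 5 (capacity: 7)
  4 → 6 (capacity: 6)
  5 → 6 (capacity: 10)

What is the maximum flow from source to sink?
Maximum flow = 16

Max flow: 16

Flow assignment:
  0 → 1: 16/17
  1 → 2: 3/20
  1 → 4: 13/14
  2 → 5: 3/7
  4 → 5: 7/7
  4 → 6: 6/6
  5 → 6: 10/10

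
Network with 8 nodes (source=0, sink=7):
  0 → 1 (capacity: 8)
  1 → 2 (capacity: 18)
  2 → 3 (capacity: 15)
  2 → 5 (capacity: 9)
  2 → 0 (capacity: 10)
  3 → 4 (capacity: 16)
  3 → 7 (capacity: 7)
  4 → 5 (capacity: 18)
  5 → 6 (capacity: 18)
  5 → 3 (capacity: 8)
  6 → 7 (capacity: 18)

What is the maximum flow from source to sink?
Maximum flow = 8

Max flow: 8

Flow assignment:
  0 → 1: 8/8
  1 → 2: 8/18
  2 → 3: 7/15
  2 → 5: 1/9
  3 → 7: 7/7
  5 → 6: 1/18
  6 → 7: 1/18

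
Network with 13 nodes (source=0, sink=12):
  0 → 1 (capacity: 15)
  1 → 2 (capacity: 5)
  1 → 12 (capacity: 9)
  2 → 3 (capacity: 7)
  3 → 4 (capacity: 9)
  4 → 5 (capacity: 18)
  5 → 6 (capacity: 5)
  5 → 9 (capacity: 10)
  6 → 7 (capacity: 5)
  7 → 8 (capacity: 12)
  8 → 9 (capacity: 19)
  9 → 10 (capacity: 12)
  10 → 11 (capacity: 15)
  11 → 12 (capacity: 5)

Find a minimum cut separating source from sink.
Min cut value = 14, edges: (1,12), (11,12)

Min cut value: 14
Partition: S = [0, 1, 2, 3, 4, 5, 6, 7, 8, 9, 10, 11], T = [12]
Cut edges: (1,12), (11,12)

By max-flow min-cut theorem, max flow = min cut = 14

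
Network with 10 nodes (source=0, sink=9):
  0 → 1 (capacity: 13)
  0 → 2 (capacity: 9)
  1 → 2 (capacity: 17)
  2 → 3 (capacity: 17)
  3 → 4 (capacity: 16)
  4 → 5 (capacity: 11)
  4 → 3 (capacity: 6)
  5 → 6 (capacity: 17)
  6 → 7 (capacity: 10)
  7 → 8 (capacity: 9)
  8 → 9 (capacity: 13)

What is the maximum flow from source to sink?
Maximum flow = 9

Max flow: 9

Flow assignment:
  0 → 1: 9/13
  1 → 2: 9/17
  2 → 3: 9/17
  3 → 4: 9/16
  4 → 5: 9/11
  5 → 6: 9/17
  6 → 7: 9/10
  7 → 8: 9/9
  8 → 9: 9/13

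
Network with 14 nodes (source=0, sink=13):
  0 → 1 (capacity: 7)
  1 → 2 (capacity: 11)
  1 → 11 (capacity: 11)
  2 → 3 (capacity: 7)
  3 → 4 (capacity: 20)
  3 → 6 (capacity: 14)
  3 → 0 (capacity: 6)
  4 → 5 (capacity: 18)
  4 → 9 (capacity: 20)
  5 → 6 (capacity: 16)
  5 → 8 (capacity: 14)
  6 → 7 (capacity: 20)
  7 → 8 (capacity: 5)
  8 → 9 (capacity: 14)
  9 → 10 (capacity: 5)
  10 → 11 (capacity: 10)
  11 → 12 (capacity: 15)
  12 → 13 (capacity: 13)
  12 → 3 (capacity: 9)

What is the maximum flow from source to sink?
Maximum flow = 7

Max flow: 7

Flow assignment:
  0 → 1: 7/7
  1 → 11: 7/11
  11 → 12: 7/15
  12 → 13: 7/13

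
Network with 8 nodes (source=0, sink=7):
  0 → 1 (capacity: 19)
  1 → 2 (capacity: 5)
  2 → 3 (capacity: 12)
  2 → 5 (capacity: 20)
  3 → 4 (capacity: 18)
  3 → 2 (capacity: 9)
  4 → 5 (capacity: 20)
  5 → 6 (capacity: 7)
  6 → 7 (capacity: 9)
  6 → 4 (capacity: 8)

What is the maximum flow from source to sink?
Maximum flow = 5

Max flow: 5

Flow assignment:
  0 → 1: 5/19
  1 → 2: 5/5
  2 → 5: 5/20
  5 → 6: 5/7
  6 → 7: 5/9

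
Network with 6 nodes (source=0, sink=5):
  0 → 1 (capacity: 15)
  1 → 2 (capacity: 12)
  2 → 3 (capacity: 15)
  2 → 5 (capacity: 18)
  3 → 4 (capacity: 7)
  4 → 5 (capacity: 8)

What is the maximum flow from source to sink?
Maximum flow = 12

Max flow: 12

Flow assignment:
  0 → 1: 12/15
  1 → 2: 12/12
  2 → 5: 12/18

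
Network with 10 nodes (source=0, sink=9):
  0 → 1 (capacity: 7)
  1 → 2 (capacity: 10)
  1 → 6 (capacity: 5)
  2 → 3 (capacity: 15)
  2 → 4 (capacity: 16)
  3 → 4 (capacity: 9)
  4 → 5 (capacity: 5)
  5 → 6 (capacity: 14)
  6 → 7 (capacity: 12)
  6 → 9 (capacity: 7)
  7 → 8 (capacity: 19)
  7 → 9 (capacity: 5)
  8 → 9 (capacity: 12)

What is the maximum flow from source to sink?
Maximum flow = 7

Max flow: 7

Flow assignment:
  0 → 1: 7/7
  1 → 2: 2/10
  1 → 6: 5/5
  2 → 4: 2/16
  4 → 5: 2/5
  5 → 6: 2/14
  6 → 9: 7/7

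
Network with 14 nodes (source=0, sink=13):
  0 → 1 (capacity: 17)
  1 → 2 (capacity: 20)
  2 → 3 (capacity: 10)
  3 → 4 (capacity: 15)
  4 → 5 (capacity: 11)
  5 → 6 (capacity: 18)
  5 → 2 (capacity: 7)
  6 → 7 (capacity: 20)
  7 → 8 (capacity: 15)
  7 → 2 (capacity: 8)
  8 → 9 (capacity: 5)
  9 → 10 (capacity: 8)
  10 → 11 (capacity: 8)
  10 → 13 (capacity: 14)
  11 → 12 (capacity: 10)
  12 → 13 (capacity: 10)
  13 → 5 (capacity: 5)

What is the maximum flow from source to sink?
Maximum flow = 5

Max flow: 5

Flow assignment:
  0 → 1: 5/17
  1 → 2: 5/20
  2 → 3: 10/10
  3 → 4: 10/15
  4 → 5: 10/11
  5 → 6: 10/18
  6 → 7: 10/20
  7 → 8: 5/15
  7 → 2: 5/8
  8 → 9: 5/5
  9 → 10: 5/8
  10 → 13: 5/14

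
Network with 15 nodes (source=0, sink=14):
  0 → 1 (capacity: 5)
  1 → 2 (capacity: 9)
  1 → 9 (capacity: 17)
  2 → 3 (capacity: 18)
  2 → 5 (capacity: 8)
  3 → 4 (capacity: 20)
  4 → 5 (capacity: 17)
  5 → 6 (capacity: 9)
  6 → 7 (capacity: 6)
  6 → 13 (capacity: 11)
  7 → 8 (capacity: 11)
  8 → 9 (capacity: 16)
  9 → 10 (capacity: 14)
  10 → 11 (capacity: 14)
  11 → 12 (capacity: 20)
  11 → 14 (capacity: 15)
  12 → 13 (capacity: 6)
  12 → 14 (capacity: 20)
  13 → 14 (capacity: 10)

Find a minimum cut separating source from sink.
Min cut value = 5, edges: (0,1)

Min cut value: 5
Partition: S = [0], T = [1, 2, 3, 4, 5, 6, 7, 8, 9, 10, 11, 12, 13, 14]
Cut edges: (0,1)

By max-flow min-cut theorem, max flow = min cut = 5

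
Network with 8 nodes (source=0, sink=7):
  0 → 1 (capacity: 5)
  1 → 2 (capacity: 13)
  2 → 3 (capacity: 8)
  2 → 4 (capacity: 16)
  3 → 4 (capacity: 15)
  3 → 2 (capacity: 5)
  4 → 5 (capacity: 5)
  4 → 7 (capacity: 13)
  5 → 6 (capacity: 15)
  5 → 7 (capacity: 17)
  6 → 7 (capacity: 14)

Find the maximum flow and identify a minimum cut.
Max flow = 5, Min cut edges: (0,1)

Maximum flow: 5
Minimum cut: (0,1)
Partition: S = [0], T = [1, 2, 3, 4, 5, 6, 7]

Max-flow min-cut theorem verified: both equal 5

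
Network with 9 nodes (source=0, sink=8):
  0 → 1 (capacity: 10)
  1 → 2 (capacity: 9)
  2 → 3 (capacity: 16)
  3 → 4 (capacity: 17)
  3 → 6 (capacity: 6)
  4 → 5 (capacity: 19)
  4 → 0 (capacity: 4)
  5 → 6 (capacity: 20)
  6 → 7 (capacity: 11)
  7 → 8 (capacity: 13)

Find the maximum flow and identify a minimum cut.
Max flow = 9, Min cut edges: (1,2)

Maximum flow: 9
Minimum cut: (1,2)
Partition: S = [0, 1], T = [2, 3, 4, 5, 6, 7, 8]

Max-flow min-cut theorem verified: both equal 9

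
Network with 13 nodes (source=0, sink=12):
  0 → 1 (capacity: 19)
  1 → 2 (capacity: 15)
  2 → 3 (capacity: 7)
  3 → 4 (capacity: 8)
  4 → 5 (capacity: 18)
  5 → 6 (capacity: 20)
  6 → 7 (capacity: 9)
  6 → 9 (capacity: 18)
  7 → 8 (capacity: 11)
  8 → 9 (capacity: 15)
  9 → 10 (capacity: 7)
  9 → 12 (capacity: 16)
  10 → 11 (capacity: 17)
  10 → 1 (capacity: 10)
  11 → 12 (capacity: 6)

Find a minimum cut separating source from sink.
Min cut value = 7, edges: (2,3)

Min cut value: 7
Partition: S = [0, 1, 2], T = [3, 4, 5, 6, 7, 8, 9, 10, 11, 12]
Cut edges: (2,3)

By max-flow min-cut theorem, max flow = min cut = 7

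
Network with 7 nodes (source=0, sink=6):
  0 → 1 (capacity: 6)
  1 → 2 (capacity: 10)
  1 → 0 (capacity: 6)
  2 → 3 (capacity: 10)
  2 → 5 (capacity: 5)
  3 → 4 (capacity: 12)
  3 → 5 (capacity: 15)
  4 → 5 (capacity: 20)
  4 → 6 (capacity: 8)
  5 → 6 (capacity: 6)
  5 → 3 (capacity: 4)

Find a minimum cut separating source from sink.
Min cut value = 6, edges: (0,1)

Min cut value: 6
Partition: S = [0], T = [1, 2, 3, 4, 5, 6]
Cut edges: (0,1)

By max-flow min-cut theorem, max flow = min cut = 6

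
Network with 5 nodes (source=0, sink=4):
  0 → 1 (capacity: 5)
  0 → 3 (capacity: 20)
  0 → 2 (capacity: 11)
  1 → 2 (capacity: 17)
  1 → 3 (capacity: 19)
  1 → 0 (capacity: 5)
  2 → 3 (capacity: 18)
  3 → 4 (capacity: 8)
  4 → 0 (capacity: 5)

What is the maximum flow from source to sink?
Maximum flow = 8

Max flow: 8

Flow assignment:
  0 → 3: 8/20
  3 → 4: 8/8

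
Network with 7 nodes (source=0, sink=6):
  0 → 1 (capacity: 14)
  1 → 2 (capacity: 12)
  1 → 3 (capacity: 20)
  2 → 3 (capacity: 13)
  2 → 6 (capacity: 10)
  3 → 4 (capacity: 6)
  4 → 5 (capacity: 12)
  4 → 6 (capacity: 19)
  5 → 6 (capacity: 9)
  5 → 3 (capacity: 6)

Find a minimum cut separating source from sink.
Min cut value = 14, edges: (0,1)

Min cut value: 14
Partition: S = [0], T = [1, 2, 3, 4, 5, 6]
Cut edges: (0,1)

By max-flow min-cut theorem, max flow = min cut = 14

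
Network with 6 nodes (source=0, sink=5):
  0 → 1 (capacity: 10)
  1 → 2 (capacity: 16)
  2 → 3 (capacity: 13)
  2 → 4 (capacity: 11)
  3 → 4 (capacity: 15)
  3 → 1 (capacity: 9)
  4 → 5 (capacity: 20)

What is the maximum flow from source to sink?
Maximum flow = 10

Max flow: 10

Flow assignment:
  0 → 1: 10/10
  1 → 2: 10/16
  2 → 4: 10/11
  4 → 5: 10/20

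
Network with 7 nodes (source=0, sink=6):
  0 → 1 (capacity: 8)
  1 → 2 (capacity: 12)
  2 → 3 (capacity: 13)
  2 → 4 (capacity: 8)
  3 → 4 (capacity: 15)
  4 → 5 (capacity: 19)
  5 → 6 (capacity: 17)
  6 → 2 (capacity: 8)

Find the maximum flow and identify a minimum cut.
Max flow = 8, Min cut edges: (0,1)

Maximum flow: 8
Minimum cut: (0,1)
Partition: S = [0], T = [1, 2, 3, 4, 5, 6]

Max-flow min-cut theorem verified: both equal 8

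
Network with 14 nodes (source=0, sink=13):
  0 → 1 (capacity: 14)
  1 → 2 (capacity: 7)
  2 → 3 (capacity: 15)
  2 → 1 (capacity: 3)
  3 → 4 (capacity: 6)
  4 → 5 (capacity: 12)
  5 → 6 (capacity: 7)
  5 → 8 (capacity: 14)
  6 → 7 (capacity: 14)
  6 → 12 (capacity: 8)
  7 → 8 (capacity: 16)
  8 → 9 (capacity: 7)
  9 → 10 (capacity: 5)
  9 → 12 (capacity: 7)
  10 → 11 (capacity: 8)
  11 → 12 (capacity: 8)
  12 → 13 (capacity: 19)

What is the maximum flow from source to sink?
Maximum flow = 6

Max flow: 6

Flow assignment:
  0 → 1: 6/14
  1 → 2: 6/7
  2 → 3: 6/15
  3 → 4: 6/6
  4 → 5: 6/12
  5 → 6: 6/7
  6 → 12: 6/8
  12 → 13: 6/19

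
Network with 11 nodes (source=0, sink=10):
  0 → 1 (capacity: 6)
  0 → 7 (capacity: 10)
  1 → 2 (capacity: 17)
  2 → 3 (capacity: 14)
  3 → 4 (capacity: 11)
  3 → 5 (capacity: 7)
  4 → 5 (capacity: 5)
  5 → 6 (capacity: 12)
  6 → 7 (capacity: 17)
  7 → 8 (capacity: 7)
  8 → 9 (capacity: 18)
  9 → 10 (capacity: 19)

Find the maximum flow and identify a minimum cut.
Max flow = 7, Min cut edges: (7,8)

Maximum flow: 7
Minimum cut: (7,8)
Partition: S = [0, 1, 2, 3, 4, 5, 6, 7], T = [8, 9, 10]

Max-flow min-cut theorem verified: both equal 7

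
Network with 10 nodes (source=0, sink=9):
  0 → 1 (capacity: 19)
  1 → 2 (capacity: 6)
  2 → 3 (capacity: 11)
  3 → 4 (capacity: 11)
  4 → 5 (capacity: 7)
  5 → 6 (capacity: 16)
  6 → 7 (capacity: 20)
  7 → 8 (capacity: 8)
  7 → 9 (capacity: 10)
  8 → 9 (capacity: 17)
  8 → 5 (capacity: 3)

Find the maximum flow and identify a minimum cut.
Max flow = 6, Min cut edges: (1,2)

Maximum flow: 6
Minimum cut: (1,2)
Partition: S = [0, 1], T = [2, 3, 4, 5, 6, 7, 8, 9]

Max-flow min-cut theorem verified: both equal 6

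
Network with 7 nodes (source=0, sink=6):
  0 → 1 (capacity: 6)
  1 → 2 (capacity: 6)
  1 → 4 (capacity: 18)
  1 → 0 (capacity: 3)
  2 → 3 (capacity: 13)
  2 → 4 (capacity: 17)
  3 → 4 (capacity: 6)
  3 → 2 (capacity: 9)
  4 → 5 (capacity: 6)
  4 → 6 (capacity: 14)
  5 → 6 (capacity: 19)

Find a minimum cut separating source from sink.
Min cut value = 6, edges: (0,1)

Min cut value: 6
Partition: S = [0], T = [1, 2, 3, 4, 5, 6]
Cut edges: (0,1)

By max-flow min-cut theorem, max flow = min cut = 6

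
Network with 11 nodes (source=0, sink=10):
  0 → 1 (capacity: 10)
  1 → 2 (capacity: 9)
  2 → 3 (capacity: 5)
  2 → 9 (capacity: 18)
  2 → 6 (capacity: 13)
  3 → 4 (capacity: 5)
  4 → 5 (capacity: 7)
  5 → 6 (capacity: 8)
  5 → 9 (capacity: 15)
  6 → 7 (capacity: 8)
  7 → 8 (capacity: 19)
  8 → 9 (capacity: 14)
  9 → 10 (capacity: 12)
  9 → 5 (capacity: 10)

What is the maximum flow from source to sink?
Maximum flow = 9

Max flow: 9

Flow assignment:
  0 → 1: 9/10
  1 → 2: 9/9
  2 → 9: 9/18
  9 → 10: 9/12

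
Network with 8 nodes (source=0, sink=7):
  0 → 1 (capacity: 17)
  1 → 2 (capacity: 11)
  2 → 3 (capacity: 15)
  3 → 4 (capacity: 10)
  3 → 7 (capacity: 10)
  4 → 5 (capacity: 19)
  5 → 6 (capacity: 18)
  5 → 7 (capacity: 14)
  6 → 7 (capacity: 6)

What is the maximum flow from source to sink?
Maximum flow = 11

Max flow: 11

Flow assignment:
  0 → 1: 11/17
  1 → 2: 11/11
  2 → 3: 11/15
  3 → 4: 1/10
  3 → 7: 10/10
  4 → 5: 1/19
  5 → 7: 1/14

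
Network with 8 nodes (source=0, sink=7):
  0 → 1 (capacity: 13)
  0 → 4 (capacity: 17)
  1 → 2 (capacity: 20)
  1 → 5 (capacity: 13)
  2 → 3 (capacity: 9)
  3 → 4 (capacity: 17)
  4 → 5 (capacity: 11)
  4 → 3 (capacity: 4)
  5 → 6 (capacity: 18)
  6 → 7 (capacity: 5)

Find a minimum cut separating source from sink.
Min cut value = 5, edges: (6,7)

Min cut value: 5
Partition: S = [0, 1, 2, 3, 4, 5, 6], T = [7]
Cut edges: (6,7)

By max-flow min-cut theorem, max flow = min cut = 5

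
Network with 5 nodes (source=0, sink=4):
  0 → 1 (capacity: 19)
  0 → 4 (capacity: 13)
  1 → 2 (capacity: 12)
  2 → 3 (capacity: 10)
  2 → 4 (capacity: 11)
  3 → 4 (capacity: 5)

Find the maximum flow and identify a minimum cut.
Max flow = 25, Min cut edges: (0,4), (1,2)

Maximum flow: 25
Minimum cut: (0,4), (1,2)
Partition: S = [0, 1], T = [2, 3, 4]

Max-flow min-cut theorem verified: both equal 25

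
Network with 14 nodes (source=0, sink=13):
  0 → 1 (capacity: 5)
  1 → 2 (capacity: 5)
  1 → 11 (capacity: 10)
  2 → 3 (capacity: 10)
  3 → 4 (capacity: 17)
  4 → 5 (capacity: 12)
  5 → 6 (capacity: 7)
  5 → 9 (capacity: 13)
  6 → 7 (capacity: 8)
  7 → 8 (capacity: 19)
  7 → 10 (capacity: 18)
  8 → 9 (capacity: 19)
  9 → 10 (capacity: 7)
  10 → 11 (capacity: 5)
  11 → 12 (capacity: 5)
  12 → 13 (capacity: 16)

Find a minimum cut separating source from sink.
Min cut value = 5, edges: (11,12)

Min cut value: 5
Partition: S = [0, 1, 2, 3, 4, 5, 6, 7, 8, 9, 10, 11], T = [12, 13]
Cut edges: (11,12)

By max-flow min-cut theorem, max flow = min cut = 5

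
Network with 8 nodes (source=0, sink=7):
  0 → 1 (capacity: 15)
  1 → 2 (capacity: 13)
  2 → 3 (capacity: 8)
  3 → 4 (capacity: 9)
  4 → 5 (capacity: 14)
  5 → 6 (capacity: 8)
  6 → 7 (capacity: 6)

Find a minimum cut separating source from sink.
Min cut value = 6, edges: (6,7)

Min cut value: 6
Partition: S = [0, 1, 2, 3, 4, 5, 6], T = [7]
Cut edges: (6,7)

By max-flow min-cut theorem, max flow = min cut = 6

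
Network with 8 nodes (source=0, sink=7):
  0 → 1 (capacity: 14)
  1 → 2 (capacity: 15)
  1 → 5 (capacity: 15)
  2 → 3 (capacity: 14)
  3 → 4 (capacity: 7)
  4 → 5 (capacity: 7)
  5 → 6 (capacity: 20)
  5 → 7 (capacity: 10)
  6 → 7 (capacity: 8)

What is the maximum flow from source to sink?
Maximum flow = 14

Max flow: 14

Flow assignment:
  0 → 1: 14/14
  1 → 5: 14/15
  5 → 6: 4/20
  5 → 7: 10/10
  6 → 7: 4/8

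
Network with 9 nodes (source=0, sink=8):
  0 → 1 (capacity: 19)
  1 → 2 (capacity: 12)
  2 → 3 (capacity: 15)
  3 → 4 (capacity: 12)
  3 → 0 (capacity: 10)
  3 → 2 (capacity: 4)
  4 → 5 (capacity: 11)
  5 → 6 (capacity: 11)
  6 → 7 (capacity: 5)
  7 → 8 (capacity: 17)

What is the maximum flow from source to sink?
Maximum flow = 5

Max flow: 5

Flow assignment:
  0 → 1: 12/19
  1 → 2: 12/12
  2 → 3: 12/15
  3 → 4: 5/12
  3 → 0: 7/10
  4 → 5: 5/11
  5 → 6: 5/11
  6 → 7: 5/5
  7 → 8: 5/17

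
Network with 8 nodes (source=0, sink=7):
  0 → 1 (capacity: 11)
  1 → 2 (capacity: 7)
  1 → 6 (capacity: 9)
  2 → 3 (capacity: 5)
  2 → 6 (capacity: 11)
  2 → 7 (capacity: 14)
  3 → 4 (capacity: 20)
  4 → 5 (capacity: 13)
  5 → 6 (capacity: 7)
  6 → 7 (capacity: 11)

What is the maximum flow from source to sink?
Maximum flow = 11

Max flow: 11

Flow assignment:
  0 → 1: 11/11
  1 → 2: 7/7
  1 → 6: 4/9
  2 → 7: 7/14
  6 → 7: 4/11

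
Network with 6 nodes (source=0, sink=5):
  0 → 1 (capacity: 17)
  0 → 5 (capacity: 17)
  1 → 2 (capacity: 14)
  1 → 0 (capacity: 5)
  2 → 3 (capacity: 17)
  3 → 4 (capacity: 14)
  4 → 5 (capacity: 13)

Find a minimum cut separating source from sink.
Min cut value = 30, edges: (0,5), (4,5)

Min cut value: 30
Partition: S = [0, 1, 2, 3, 4], T = [5]
Cut edges: (0,5), (4,5)

By max-flow min-cut theorem, max flow = min cut = 30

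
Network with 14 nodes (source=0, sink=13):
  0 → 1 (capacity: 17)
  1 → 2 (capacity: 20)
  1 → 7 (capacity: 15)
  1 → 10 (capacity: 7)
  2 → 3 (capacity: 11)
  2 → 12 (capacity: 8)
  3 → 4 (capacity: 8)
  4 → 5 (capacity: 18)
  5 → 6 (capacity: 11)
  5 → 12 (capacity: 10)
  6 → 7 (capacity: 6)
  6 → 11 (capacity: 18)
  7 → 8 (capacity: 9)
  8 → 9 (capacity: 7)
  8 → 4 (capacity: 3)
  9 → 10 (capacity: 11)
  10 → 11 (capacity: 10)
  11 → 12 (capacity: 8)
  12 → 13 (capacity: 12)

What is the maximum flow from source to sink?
Maximum flow = 12

Max flow: 12

Flow assignment:
  0 → 1: 12/17
  1 → 2: 8/20
  1 → 10: 4/7
  2 → 3: 2/11
  2 → 12: 6/8
  3 → 4: 2/8
  4 → 5: 2/18
  5 → 12: 2/10
  10 → 11: 4/10
  11 → 12: 4/8
  12 → 13: 12/12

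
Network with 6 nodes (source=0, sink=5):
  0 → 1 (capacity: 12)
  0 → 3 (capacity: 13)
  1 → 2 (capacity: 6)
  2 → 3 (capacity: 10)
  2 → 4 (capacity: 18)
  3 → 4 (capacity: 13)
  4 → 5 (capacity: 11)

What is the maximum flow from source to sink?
Maximum flow = 11

Max flow: 11

Flow assignment:
  0 → 3: 11/13
  3 → 4: 11/13
  4 → 5: 11/11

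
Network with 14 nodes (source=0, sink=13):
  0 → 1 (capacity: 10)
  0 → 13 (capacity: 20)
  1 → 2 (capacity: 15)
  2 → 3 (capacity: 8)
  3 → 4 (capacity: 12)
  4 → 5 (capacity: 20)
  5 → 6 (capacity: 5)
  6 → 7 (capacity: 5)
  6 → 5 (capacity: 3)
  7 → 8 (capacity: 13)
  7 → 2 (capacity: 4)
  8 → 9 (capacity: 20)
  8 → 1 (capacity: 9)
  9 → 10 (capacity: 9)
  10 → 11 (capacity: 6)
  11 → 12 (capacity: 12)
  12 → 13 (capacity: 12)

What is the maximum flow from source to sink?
Maximum flow = 25

Max flow: 25

Flow assignment:
  0 → 1: 5/10
  0 → 13: 20/20
  1 → 2: 5/15
  2 → 3: 5/8
  3 → 4: 5/12
  4 → 5: 5/20
  5 → 6: 5/5
  6 → 7: 5/5
  7 → 8: 5/13
  8 → 9: 5/20
  9 → 10: 5/9
  10 → 11: 5/6
  11 → 12: 5/12
  12 → 13: 5/12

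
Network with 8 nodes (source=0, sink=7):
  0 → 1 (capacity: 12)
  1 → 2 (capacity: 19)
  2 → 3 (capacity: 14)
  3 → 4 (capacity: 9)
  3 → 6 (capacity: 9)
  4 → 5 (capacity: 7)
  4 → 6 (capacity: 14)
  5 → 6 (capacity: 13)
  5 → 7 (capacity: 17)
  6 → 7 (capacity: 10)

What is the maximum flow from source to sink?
Maximum flow = 12

Max flow: 12

Flow assignment:
  0 → 1: 12/12
  1 → 2: 12/19
  2 → 3: 12/14
  3 → 4: 3/9
  3 → 6: 9/9
  4 → 5: 3/7
  5 → 7: 3/17
  6 → 7: 9/10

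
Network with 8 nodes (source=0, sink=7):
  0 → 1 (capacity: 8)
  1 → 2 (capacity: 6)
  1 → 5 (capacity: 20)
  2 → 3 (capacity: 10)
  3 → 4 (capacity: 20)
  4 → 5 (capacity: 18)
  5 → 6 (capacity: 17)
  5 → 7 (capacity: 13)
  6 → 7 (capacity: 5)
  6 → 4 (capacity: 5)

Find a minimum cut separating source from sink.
Min cut value = 8, edges: (0,1)

Min cut value: 8
Partition: S = [0], T = [1, 2, 3, 4, 5, 6, 7]
Cut edges: (0,1)

By max-flow min-cut theorem, max flow = min cut = 8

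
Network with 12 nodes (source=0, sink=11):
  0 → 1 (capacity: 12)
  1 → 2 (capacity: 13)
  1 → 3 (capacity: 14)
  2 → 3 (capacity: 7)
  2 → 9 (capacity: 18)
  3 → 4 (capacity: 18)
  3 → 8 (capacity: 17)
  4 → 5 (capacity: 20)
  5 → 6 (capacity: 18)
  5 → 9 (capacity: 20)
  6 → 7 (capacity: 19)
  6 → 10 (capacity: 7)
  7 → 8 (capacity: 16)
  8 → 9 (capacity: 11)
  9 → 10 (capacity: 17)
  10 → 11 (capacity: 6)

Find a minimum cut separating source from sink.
Min cut value = 6, edges: (10,11)

Min cut value: 6
Partition: S = [0, 1, 2, 3, 4, 5, 6, 7, 8, 9, 10], T = [11]
Cut edges: (10,11)

By max-flow min-cut theorem, max flow = min cut = 6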